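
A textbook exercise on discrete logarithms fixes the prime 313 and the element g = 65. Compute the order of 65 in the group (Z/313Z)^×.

312

The order of 65 must divide φ(313) = 313 − 1 = 312 = 2^3 · 3 · 13.
Divisors of 312: 1, 2, 3, 4, 6, 8, 12, 13, 24, 26, 39, 52, 78, 104, 156, 312.
Compute 65^d (mod 313) for the divisors d until we hit 1:
65^1 ≡ 65
65^2 ≡ 156
65^3 ≡ 124
65^4 ≡ 235
65^6 ≡ 39
65^8 ≡ 137
65^12 ≡ 269
65^13 ≡ 270
65^24 ≡ 58
65^26 ≡ 284
65^39 ≡ 308
65^52 ≡ 215
65^78 ≡ 25
65^104 ≡ 214
65^156 ≡ 312
65^312 ≡ 1
Therefore the multiplicative order of 65 modulo 313 is 312.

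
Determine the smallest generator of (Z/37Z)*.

2

φ(37) = 37 − 1 = 36 = 2^2 · 3^2.
Test candidates g = 2, 3, … against the prime factors q ∈ {2, 3} of φ(37): g is a generator iff g^(36/q) ≢ 1 for every such q.
g = 2: 2^18 ≡ 36; 2^12 ≡ 26 — none is 1, so 2 is a primitive root.
So 2 is the smallest generator of (Z/37Z)^×.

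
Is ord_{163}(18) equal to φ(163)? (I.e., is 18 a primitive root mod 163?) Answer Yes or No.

Yes

φ(163) = 163 − 1 = 162 = 2 · 3^4.
An element g generates (Z/163Z)^× iff g^(162/q) ≢ 1 (mod 163) for each prime q ∈ {2, 3}.
18^81 ≡ 162 (mod 163)  [q = 2: ≢ 1 ✓]
18^54 ≡ 58 (mod 163)  [q = 3: ≢ 1 ✓]
All checks pass, so 18 has order 162 and is a primitive root modulo 163.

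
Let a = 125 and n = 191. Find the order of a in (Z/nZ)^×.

By Lagrange's theorem, ord_191(125) divides φ(191) = 191 − 1 = 190 = 2 · 5 · 19.
Divisors of 190: 1, 2, 5, 10, 19, 38, 95, 190.
Check 125^d mod 191 for each divisor in increasing order:
125^1 ≡ 125 (mod 191)
125^2 ≡ 154 (mod 191)
125^5 ≡ 180 (mod 191)
125^10 ≡ 121 (mod 191)
125^19 ≡ 1 (mod 191) ✓
The smallest such exponent is 19, so the order of 125 is 19.

19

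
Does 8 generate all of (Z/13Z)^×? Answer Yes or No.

φ(13) = 13 − 1 = 12 = 2^2 · 3.
Test 8^(12/q) mod 13 for each prime factor q of 12:
8^6 ≡ 12 (mod 13)  [q = 2: ≢ 1 ✓]
8^4 ≡ 1 (mod 13)  [q = 3: ≡ 1 ✗]
Since 8^4 ≡ 1, the order of 8 divides 4 < 12, so 8 is not a primitive root.

No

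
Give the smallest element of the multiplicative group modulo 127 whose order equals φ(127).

3

φ(127) = 127 − 1 = 126 = 2 · 3^2 · 7.
g is a primitive root iff g^(126/q) ≢ 1 (mod 127) for each prime q ∈ {2, 3, 7}.
g = 2: 2^63 ≡ 1 — hits 1, so not a primitive root.
g = 3: 3^63 ≡ 126; 3^42 ≡ 107; 3^18 ≡ 4 — none is 1, so 3 is a primitive root.
So 3 is the smallest generator of (Z/127Z)^×.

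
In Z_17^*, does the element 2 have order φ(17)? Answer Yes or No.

No

φ(17) = 17 − 1 = 16 = 2^4.
An element g generates (Z/17Z)^× iff g^(16/q) ≢ 1 (mod 17) for each prime q ∈ {2}.
2^8 ≡ 1 (mod 17)  [q = 2: ≡ 1 ✗]
Since 2^8 ≡ 1, the order of 2 divides 8 < 16, so 2 is not a primitive root.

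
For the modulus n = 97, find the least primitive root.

5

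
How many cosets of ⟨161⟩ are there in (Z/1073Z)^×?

The order of 161 must divide φ(1073) = φ(29·37) = (29−1)·(37−1) = 28·36 = 1008 = 2^4 · 3^2 · 7.
Divisors of 1008: 1, 2, 3, 4, 6, 7, 8, 9, 12, 14, 16, 18, 21, 24, 28, 36, 42, 48, 56, 63, 72, 84, 112, 126, 144, 168, 252, 336, 504, 1008.
Test each divisor d:
161^1 ≡ 161 (mod 1073)
161^2 ≡ 169 (mod 1073)
161^3 ≡ 384 (mod 1073)
161^4 ≡ 663 (mod 1073)
161^6 ≡ 455 (mod 1073)
161^7 ≡ 291 (mod 1073)
161^8 ≡ 712 (mod 1073)
161^9 ≡ 894 (mod 1073)
161^12 ≡ 1009 (mod 1073)
161^14 ≡ 987 (mod 1073)
161^16 ≡ 488 (mod 1073)
161^18 ≡ 924 (mod 1073)
161^21 ≡ 726 (mod 1073)
161^24 ≡ 877 (mod 1073)
161^28 ≡ 958 (mod 1073)
161^36 ≡ 741 (mod 1073)
161^42 ≡ 233 (mod 1073)
161^48 ≡ 861 (mod 1073)
161^56 ≡ 349 (mod 1073)
161^63 ≡ 697 (mod 1073)
161^72 ≡ 778 (mod 1073)
161^84 ≡ 639 (mod 1073)
161^112 ≡ 552 (mod 1073)
161^126 ≡ 813 (mod 1073)
161^144 ≡ 112 (mod 1073)
161^168 ≡ 581 (mod 1073)
161^252 ≡ 1 (mod 1073) ✓
The order of 161 is 252, so the subgroup it generates has 252 elements.
The index is φ(1073) / ord(161) = 1008 / 252 = 4.

4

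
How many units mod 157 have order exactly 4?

2

φ(157) = 157 − 1 = 156 = 2^2 · 3 · 13.
(Z/157Z)^× is cyclic (|G| = 156); a cyclic group of order m has exactly φ(d) elements of each order d | m, and none otherwise.
4 = 2^2 divides 156, and φ(4) = 2.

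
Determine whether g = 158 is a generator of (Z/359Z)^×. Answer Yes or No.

No

φ(359) = 359 − 1 = 358 = 2 · 179.
158 is a primitive root mod 359 iff 158^(φ(359)/q) ≢ 1 for every prime q | φ(359), i.e. q ∈ {2, 179}.
158^179 ≡ 1 (mod 359)  [q = 2: ≡ 1 ✗]
158^2 ≡ 193 (mod 359)  [q = 179: ≢ 1 ✓]
Since 158^179 ≡ 1, the order of 158 divides 179 < 358, so 158 is not a primitive root.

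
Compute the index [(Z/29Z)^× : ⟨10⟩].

1

ord(10) | φ(29) = 29 − 1 = 28 = 2^2 · 7.
Divisors of 28: 1, 2, 4, 7, 14, 28.
Evaluate successive powers at the divisors of 28:
10^1 ≡ 10 (mod 29)
10^2 ≡ 13 (mod 29)
10^4 ≡ 24 (mod 29)
10^7 ≡ 17 (mod 29)
10^14 ≡ 28 (mod 29)
10^28 ≡ 1 (mod 29) ✓
Thus |⟨10⟩| = ord(10) = 28.
[(Z/29Z)^× : ⟨10⟩] = 28/28 = 1.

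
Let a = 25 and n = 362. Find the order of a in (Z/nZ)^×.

15

Since 25 ∈ (Z/362Z)^×, its order divides φ(362) = φ(2)·φ(181) = 1·180 = 180 = 2^2 · 3^2 · 5.
Divisors of 180: 1, 2, 3, 4, 5, 6, 9, 10, 12, 15, 18, 20, 30, 36, 45, 60, 90, 180.
Evaluate successive powers at the divisors of 180:
25^1 ≡ 25 (mod 362)
25^2 ≡ 263 (mod 362)
25^3 ≡ 59 (mod 362)
25^4 ≡ 27 (mod 362)
25^5 ≡ 313 (mod 362)
25^6 ≡ 223 (mod 362)
25^9 ≡ 125 (mod 362)
25^10 ≡ 229 (mod 362)
25^12 ≡ 135 (mod 362)
25^15 ≡ 1 (mod 362) ✓
Therefore the multiplicative order of 25 modulo 362 is 15.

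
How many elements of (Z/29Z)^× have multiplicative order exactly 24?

0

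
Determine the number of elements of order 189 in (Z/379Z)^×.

φ(379) = 379 − 1 = 378 = 2 · 3^3 · 7.
(Z/379Z)^× is cyclic (|G| = 378); a cyclic group of order m has exactly φ(d) elements of each order d | m, and none otherwise.
189 = 3^3 · 7 divides 378, and φ(189) = 108.

108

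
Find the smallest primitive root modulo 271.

φ(271) = 271 − 1 = 270 = 2 · 3^3 · 5.
g is a primitive root iff g^(270/q) ≢ 1 (mod 271) for each prime q ∈ {2, 3, 5}.
g = 2: 2^135 ≡ 1 — hits 1, so not a primitive root.
g = 3: 3^135 ≡ 270; 3^90 ≡ 1 — hits 1, so not a primitive root.
g = 4: 4^135 ≡ 1 — hits 1, so not a primitive root.
g = 5: 5^135 ≡ 1 — hits 1, so not a primitive root.
g = 6: 6^135 ≡ 270; 6^90 ≡ 242; 6^54 ≡ 10 — none is 1, so 6 is a primitive root.
The smallest primitive root modulo 271 is 6.

6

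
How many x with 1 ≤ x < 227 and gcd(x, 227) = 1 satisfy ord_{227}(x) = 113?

112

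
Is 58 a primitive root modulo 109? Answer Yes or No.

φ(109) = 109 − 1 = 108 = 2^2 · 3^3.
It suffices to check that the order of 58 is not a proper divisor of 108: compute 58^(108/q) for q ∈ {2, 3}.
58^54 ≡ 108 (mod 109)  [q = 2: ≢ 1 ✓]
58^36 ≡ 63 (mod 109)  [q = 3: ≢ 1 ✓]
None equal 1, so ord_109(58) = 108: 58 is a primitive root.

Yes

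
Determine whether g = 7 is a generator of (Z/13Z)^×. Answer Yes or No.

Yes

φ(13) = 13 − 1 = 12 = 2^2 · 3.
7 is a primitive root mod 13 iff 7^(φ(13)/q) ≢ 1 for every prime q | φ(13), i.e. q ∈ {2, 3}.
7^6 ≡ 12 (mod 13)  [q = 2: ≢ 1 ✓]
7^4 ≡ 9 (mod 13)  [q = 3: ≢ 1 ✓]
None equal 1, so ord_13(7) = 12: 7 is a primitive root.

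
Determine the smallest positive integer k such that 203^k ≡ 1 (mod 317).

4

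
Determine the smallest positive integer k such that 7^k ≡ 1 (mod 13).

12

ord(7) | φ(13) = 13 − 1 = 12 = 2^2 · 3.
Divisors of 12: 1, 2, 3, 4, 6, 12.
Check 7^d mod 13 for each divisor in increasing order:
7^1 ≡ 7 (mod 13)
7^2 ≡ 10 (mod 13)
7^3 ≡ 5 (mod 13)
7^4 ≡ 9 (mod 13)
7^6 ≡ 12 (mod 13)
7^12 ≡ 1 (mod 13) ✓
So ord_13(7) = 12.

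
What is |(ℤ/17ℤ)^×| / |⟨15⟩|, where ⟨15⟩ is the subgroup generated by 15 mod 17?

Since 15 ∈ (Z/17Z)^×, its order divides φ(17) = 17 − 1 = 16 = 2^4.
Divisors of 16: 1, 2, 4, 8, 16.
Check 15^d mod 17 for each divisor in increasing order:
15^1 ≡ 15 (mod 17)
15^2 ≡ 4 (mod 17)
15^4 ≡ 16 (mod 17)
15^8 ≡ 1 (mod 17) ✓
So ord_17(15) = 8, hence |⟨15⟩| = 8.
The index is φ(17) / ord(15) = 16 / 8 = 2.

2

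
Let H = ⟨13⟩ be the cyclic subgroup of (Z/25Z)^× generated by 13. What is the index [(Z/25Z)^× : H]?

1

Since 13 ∈ (Z/25Z)^×, its order divides φ(25) = φ(5^2) = 5·(5−1) = 20 = 2^2 · 5.
Divisors of 20: 1, 2, 4, 5, 10, 20.
Check 13^d mod 25 for each divisor in increasing order:
13^1 ≡ 13
13^2 ≡ 19
13^4 ≡ 11
13^5 ≡ 18
13^10 ≡ 24
13^20 ≡ 1
The order of 13 is 20, so the subgroup it generates has 20 elements.
[(Z/25Z)^× : ⟨13⟩] = 20/20 = 1.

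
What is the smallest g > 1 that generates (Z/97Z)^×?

φ(97) = 97 − 1 = 96 = 2^5 · 3.
g is a primitive root iff g^(96/q) ≢ 1 (mod 97) for each prime q ∈ {2, 3}.
g = 2: 2^48 ≡ 1 — hits 1, so not a primitive root.
g = 3: 3^48 ≡ 1 — hits 1, so not a primitive root.
g = 4: 4^48 ≡ 1 — hits 1, so not a primitive root.
g = 5: 5^48 ≡ 96; 5^32 ≡ 35 — none is 1, so 5 is a primitive root.
Hence the least primitive root of 97 is 5.

5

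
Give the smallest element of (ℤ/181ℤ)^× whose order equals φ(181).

φ(181) = 181 − 1 = 180 = 2^2 · 3^2 · 5.
g is a primitive root iff g^(180/q) ≢ 1 (mod 181) for each prime q ∈ {2, 3, 5}.
g = 2: 2^90 ≡ 180; 2^60 ≡ 48; 2^36 ≡ 59 — none is 1, so 2 is a primitive root.
The smallest primitive root modulo 181 is 2.

2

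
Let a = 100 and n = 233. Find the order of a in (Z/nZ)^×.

By Lagrange's theorem, ord_233(100) divides φ(233) = 233 − 1 = 232 = 2^3 · 29.
Divisors of 232: 1, 2, 4, 8, 29, 58, 116, 232.
Test each divisor d:
100^1 ≡ 100 (mod 233)
100^2 ≡ 214 (mod 233)
100^4 ≡ 128 (mod 233)
100^8 ≡ 74 (mod 233)
100^29 ≡ 144 (mod 233)
100^58 ≡ 232 (mod 233)
100^116 ≡ 1 (mod 233) ✓
So ord_233(100) = 116.

116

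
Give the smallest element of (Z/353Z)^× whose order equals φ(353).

φ(353) = 353 − 1 = 352 = 2^5 · 11.
Test candidates g = 2, 3, … against the prime factors q ∈ {2, 11} of φ(353): g is a generator iff g^(352/q) ≢ 1 for every such q.
g = 2: 2^176 ≡ 1 — hits 1, so not a primitive root.
g = 3: 3^176 ≡ 352; 3^32 ≡ 140 — none is 1, so 3 is a primitive root.
Hence the least primitive root of 353 is 3.

3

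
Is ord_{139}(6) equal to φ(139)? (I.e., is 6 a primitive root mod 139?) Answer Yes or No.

No

φ(139) = 139 − 1 = 138 = 2 · 3 · 23.
6 is a primitive root mod 139 iff 6^(φ(139)/q) ≢ 1 for every prime q | φ(139), i.e. q ∈ {2, 3, 23}.
6^69 ≡ 1 (mod 139)  [q = 2: ≡ 1 ✗]
6^46 ≡ 1 (mod 139)  [q = 3: ≡ 1 ✗]
6^6 ≡ 91 (mod 139)  [q = 23: ≢ 1 ✓]
Since 6^69 ≡ 1, the order of 6 divides 69 < 138, so 6 is not a primitive root.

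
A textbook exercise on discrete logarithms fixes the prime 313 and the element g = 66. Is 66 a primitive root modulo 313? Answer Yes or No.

φ(313) = 313 − 1 = 312 = 2^3 · 3 · 13.
It suffices to check that the order of 66 is not a proper divisor of 312: compute 66^(312/q) for q ∈ {2, 3, 13}.
66^156 ≡ 1 (mod 313)  [q = 2: ≡ 1 ✗]
66^104 ≡ 214 (mod 313)  [q = 3: ≢ 1 ✓]
66^24 ≡ 249 (mod 313)  [q = 13: ≢ 1 ✓]
66^156 ≡ 1 shows ord(66) | 156, strictly less than φ(313); not a primitive root.

No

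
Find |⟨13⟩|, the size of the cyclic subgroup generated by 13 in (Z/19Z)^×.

Since 13 ∈ (Z/19Z)^×, its order divides φ(19) = 19 − 1 = 18 = 2 · 3^2.
Divisors of 18: 1, 2, 3, 6, 9, 18.
Check 13^d mod 19 for each divisor in increasing order:
13^1 ≡ 13 (mod 19)
13^2 ≡ 17 (mod 19)
13^3 ≡ 12 (mod 19)
13^6 ≡ 11 (mod 19)
13^9 ≡ 18 (mod 19)
13^18 ≡ 1 (mod 19) ✓
Therefore the multiplicative order of 13 modulo 19 is 18.

18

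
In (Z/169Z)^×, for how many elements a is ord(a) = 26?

φ(169) = φ(13^2) = 13·(13−1) = 156 = 2^2 · 3 · 13.
In a cyclic group of order 156, there are φ(d) elements of order d for each divisor d of 156, and zero for non-divisors.
26 = 2 · 13 divides 156, and φ(26) = 12.

12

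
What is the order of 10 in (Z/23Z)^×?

Since 10 ∈ (Z/23Z)^×, its order divides φ(23) = 23 − 1 = 22 = 2 · 11.
Divisors of 22: 1, 2, 11, 22.
Test each divisor d:
10^1 ≡ 10 (mod 23)
10^2 ≡ 8 (mod 23)
10^11 ≡ 22 (mod 23)
10^22 ≡ 1 (mod 23) ✓
Therefore the multiplicative order of 10 modulo 23 is 22.

22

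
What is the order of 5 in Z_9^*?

6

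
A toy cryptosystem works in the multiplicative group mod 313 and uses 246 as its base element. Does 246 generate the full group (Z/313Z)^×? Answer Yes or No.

φ(313) = 313 − 1 = 312 = 2^3 · 3 · 13.
246 is a primitive root mod 313 iff 246^(φ(313)/q) ≢ 1 for every prime q | φ(313), i.e. q ∈ {2, 3, 13}.
246^156 ≡ 312 (mod 313)  [q = 2: ≢ 1 ✓]
246^104 ≡ 98 (mod 313)  [q = 3: ≢ 1 ✓]
246^24 ≡ 58 (mod 313)  [q = 13: ≢ 1 ✓]
Every test exponent gives a nontrivial residue, hence 246 generates the full group.

Yes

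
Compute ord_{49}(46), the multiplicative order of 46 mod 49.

21

By Lagrange's theorem, ord_49(46) divides φ(49) = φ(7^2) = 7·(7−1) = 42 = 2 · 3 · 7.
Divisors of 42: 1, 2, 3, 6, 7, 14, 21, 42.
Test each divisor d:
46^1 ≡ 46 (mod 49)
46^2 ≡ 9 (mod 49)
46^3 ≡ 22 (mod 49)
46^6 ≡ 43 (mod 49)
46^7 ≡ 18 (mod 49)
46^14 ≡ 30 (mod 49)
46^21 ≡ 1 (mod 49) ✓
The smallest such exponent is 21, so the order of 46 is 21.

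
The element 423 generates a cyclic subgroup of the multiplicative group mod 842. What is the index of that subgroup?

1

ord(423) | φ(842) = φ(2)·φ(421) = 1·420 = 420 = 2^2 · 3 · 5 · 7.
Divisors of 420: 1, 2, 3, 4, 5, 6, 7, 10, 12, 14, 15, 20, 21, 28, 30, 35, 42, 60, 70, 84, 105, 140, 210, 420.
Evaluate successive powers at the divisors of 420:
423^1 ≡ 423 (mod 842)
423^2 ≡ 425 (mod 842)
423^3 ≡ 429 (mod 842)
423^4 ≡ 437 (mod 842)
423^5 ≡ 453 (mod 842)
423^6 ≡ 485 (mod 842)
423^7 ≡ 549 (mod 842)
423^10 ≡ 603 (mod 842)
423^12 ≡ 307 (mod 842)
423^14 ≡ 807 (mod 842)
423^15 ≡ 351 (mod 842)
423^20 ≡ 707 (mod 842)
423^21 ≡ 151 (mod 842)
423^28 ≡ 383 (mod 842)
423^30 ≡ 269 (mod 842)
423^35 ≡ 609 (mod 842)
423^42 ≡ 67 (mod 842)
423^60 ≡ 791 (mod 842)
423^70 ≡ 401 (mod 842)
423^84 ≡ 279 (mod 842)
423^105 ≡ 29 (mod 842)
423^140 ≡ 821 (mod 842)
423^210 ≡ 841 (mod 842)
423^420 ≡ 1 (mod 842) ✓
The order of 423 is 420, so the subgroup it generates has 420 elements.
The index is φ(842) / ord(423) = 420 / 420 = 1.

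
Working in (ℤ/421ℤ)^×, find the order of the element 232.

The order of 232 must divide φ(421) = 421 − 1 = 420 = 2^2 · 3 · 5 · 7.
Divisors of 420: 1, 2, 3, 4, 5, 6, 7, 10, 12, 14, 15, 20, 21, 28, 30, 35, 42, 60, 70, 84, 105, 140, 210, 420.
Test each divisor d:
232^1 ≡ 232
232^2 ≡ 357
232^3 ≡ 308
232^4 ≡ 307
232^5 ≡ 75
232^6 ≡ 139
232^7 ≡ 252
232^10 ≡ 152
232^12 ≡ 376
232^14 ≡ 354
232^15 ≡ 33
232^20 ≡ 370
232^21 ≡ 377
232^28 ≡ 279
232^30 ≡ 247
232^35 ≡ 1
So ord_421(232) = 35.

35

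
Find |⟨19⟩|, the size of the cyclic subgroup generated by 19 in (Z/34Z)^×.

By Lagrange's theorem, ord_34(19) divides φ(34) = φ(2)·φ(17) = 1·16 = 16 = 2^4.
Divisors of 16: 1, 2, 4, 8, 16.
Compute 19^d (mod 34) for the divisors d until we hit 1:
19^1 ≡ 19
19^2 ≡ 21
19^4 ≡ 33
19^8 ≡ 1
Hence ord(19) = 8.

8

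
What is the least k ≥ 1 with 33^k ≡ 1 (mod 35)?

12

ord(33) | φ(35) = φ(5·7) = (5−1)·(7−1) = 4·6 = 24 = 2^3 · 3.
Divisors of 24: 1, 2, 3, 4, 6, 8, 12, 24.
Test each divisor d:
33^1 ≡ 33 (mod 35)
33^2 ≡ 4 (mod 35)
33^3 ≡ 27 (mod 35)
33^4 ≡ 16 (mod 35)
33^6 ≡ 29 (mod 35)
33^8 ≡ 11 (mod 35)
33^12 ≡ 1 (mod 35) ✓
Hence ord(33) = 12.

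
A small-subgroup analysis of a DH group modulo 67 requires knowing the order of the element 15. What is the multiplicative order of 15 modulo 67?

ord(15) | φ(67) = 67 − 1 = 66 = 2 · 3 · 11.
Divisors of 66: 1, 2, 3, 6, 11, 22, 33, 66.
Evaluate successive powers at the divisors of 66:
15^1 ≡ 15 (mod 67)
15^2 ≡ 24 (mod 67)
15^3 ≡ 25 (mod 67)
15^6 ≡ 22 (mod 67)
15^11 ≡ 1 (mod 67) ✓
The smallest such exponent is 11, so the order of 15 is 11.

11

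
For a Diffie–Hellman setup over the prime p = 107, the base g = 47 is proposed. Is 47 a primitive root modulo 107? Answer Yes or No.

φ(107) = 107 − 1 = 106 = 2 · 53.
An element g generates (Z/107Z)^× iff g^(106/q) ≢ 1 (mod 107) for each prime q ∈ {2, 53}.
47^53 ≡ 1 (mod 107)  [q = 2: ≡ 1 ✗]
47^2 ≡ 69 (mod 107)  [q = 53: ≢ 1 ✓]
The check at q = 2 fails, so 47 generates a proper subgroup.

No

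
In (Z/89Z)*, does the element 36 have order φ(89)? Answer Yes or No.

No

φ(89) = 89 − 1 = 88 = 2^3 · 11.
It suffices to check that the order of 36 is not a proper divisor of 88: compute 36^(88/q) for q ∈ {2, 11}.
36^44 ≡ 1 (mod 89)  [q = 2: ≡ 1 ✗]
36^8 ≡ 64 (mod 89)  [q = 11: ≢ 1 ✓]
Since 36^44 ≡ 1, the order of 36 divides 44 < 88, so 36 is not a primitive root.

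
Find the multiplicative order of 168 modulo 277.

92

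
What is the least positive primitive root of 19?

φ(19) = 19 − 1 = 18 = 2 · 3^2.
Test candidates g = 2, 3, … against the prime factors q ∈ {2, 3} of φ(19): g is a generator iff g^(18/q) ≢ 1 for every such q.
g = 2: 2^9 ≡ 18; 2^6 ≡ 7 — none is 1, so 2 is a primitive root.
So 2 is the smallest generator of (Z/19Z)^×.

2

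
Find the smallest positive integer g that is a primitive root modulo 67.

φ(67) = 67 − 1 = 66 = 2 · 3 · 11.
g is a primitive root iff g^(66/q) ≢ 1 (mod 67) for each prime q ∈ {2, 3, 11}.
g = 2: 2^33 ≡ 66; 2^22 ≡ 37; 2^6 ≡ 64 — none is 1, so 2 is a primitive root.
Hence the least primitive root of 67 is 2.

2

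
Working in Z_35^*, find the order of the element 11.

3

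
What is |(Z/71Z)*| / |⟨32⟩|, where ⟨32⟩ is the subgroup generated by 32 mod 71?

10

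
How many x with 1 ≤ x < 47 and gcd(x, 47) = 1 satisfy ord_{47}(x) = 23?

22

φ(47) = 47 − 1 = 46 = 2 · 23.
In a cyclic group of order 46, there are φ(d) elements of order d for each divisor d of 46, and zero for non-divisors.
23 | 46, and φ(23) = 23 − 1 = 22.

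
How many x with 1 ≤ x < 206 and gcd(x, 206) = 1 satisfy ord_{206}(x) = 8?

0

φ(206) = φ(2)·φ(103) = 1·102 = 102 = 2 · 3 · 17.
In a cyclic group of order 102, there are φ(d) elements of order d for each divisor d of 102, and zero for non-divisors.
Since 8 ∤ 102, the count is 0.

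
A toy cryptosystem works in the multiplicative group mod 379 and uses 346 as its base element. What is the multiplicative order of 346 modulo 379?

ord(346) | φ(379) = 379 − 1 = 378 = 2 · 3^3 · 7.
Divisors of 378: 1, 2, 3, 6, 7, 9, 14, 18, 21, 27, 42, 54, 63, 126, 189, 378.
Test each divisor d:
346^1 ≡ 346 (mod 379)
346^2 ≡ 331 (mod 379)
346^3 ≡ 68 (mod 379)
346^6 ≡ 76 (mod 379)
346^7 ≡ 145 (mod 379)
346^9 ≡ 241 (mod 379)
346^14 ≡ 180 (mod 379)
346^18 ≡ 94 (mod 379)
346^21 ≡ 328 (mod 379)
346^27 ≡ 293 (mod 379)
346^42 ≡ 327 (mod 379)
346^54 ≡ 195 (mod 379)
346^63 ≡ 378 (mod 379)
346^126 ≡ 1 (mod 379) ✓
So ord_379(346) = 126.

126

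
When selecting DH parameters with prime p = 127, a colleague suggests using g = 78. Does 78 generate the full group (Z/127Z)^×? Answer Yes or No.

φ(127) = 127 − 1 = 126 = 2 · 3^2 · 7.
It suffices to check that the order of 78 is not a proper divisor of 126: compute 78^(126/q) for q ∈ {2, 3, 7}.
78^63 ≡ 126 (mod 127)  [q = 2: ≢ 1 ✓]
78^42 ≡ 19 (mod 127)  [q = 3: ≢ 1 ✓]
78^18 ≡ 32 (mod 127)  [q = 7: ≢ 1 ✓]
Every test exponent gives a nontrivial residue, hence 78 generates the full group.

Yes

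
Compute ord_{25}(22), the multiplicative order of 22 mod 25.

Since 22 ∈ (Z/25Z)^×, its order divides φ(25) = φ(5^2) = 5·(5−1) = 20 = 2^2 · 5.
Divisors of 20: 1, 2, 4, 5, 10, 20.
Compute 22^d (mod 25) for the divisors d until we hit 1:
22^1 ≡ 22
22^2 ≡ 9
22^4 ≡ 6
22^5 ≡ 7
22^10 ≡ 24
22^20 ≡ 1
The smallest such exponent is 20, so the order of 22 is 20.

20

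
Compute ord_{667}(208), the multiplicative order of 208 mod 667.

ord(208) | φ(667) = φ(23·29) = (23−1)·(29−1) = 22·28 = 616 = 2^3 · 7 · 11.
Divisors of 616: 1, 2, 4, 7, 8, 11, 14, 22, 28, 44, 56, 77, 88, 154, 308, 616.
Compute 208^d (mod 667) for the divisors d until we hit 1:
208^1 ≡ 208
208^2 ≡ 576
208^4 ≡ 277
208^7 ≡ 231
208^8 ≡ 24
208^11 ≡ 622
208^14 ≡ 1
Hence ord(208) = 14.

14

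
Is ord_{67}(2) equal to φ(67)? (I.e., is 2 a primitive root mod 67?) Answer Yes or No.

Yes

φ(67) = 67 − 1 = 66 = 2 · 3 · 11.
Test 2^(66/q) mod 67 for each prime factor q of 66:
2^33 ≡ 66 (mod 67)  [q = 2: ≢ 1 ✓]
2^22 ≡ 37 (mod 67)  [q = 3: ≢ 1 ✓]
2^6 ≡ 64 (mod 67)  [q = 11: ≢ 1 ✓]
None equal 1, so ord_67(2) = 66: 2 is a primitive root.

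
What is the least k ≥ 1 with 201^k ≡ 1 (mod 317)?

316

Since 201 ∈ (Z/317Z)^×, its order divides φ(317) = 317 − 1 = 316 = 2^2 · 79.
Divisors of 316: 1, 2, 4, 79, 158, 316.
Compute 201^d (mod 317) for the divisors d until we hit 1:
201^1 ≡ 201 (mod 317)
201^2 ≡ 142 (mod 317)
201^4 ≡ 193 (mod 317)
201^79 ≡ 203 (mod 317)
201^158 ≡ 316 (mod 317)
201^316 ≡ 1 (mod 317) ✓
Hence ord(201) = 316.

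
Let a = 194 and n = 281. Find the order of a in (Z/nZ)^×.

280

Since 194 ∈ (Z/281Z)^×, its order divides φ(281) = 281 − 1 = 280 = 2^3 · 5 · 7.
Divisors of 280: 1, 2, 4, 5, 7, 8, 10, 14, 20, 28, 35, 40, 56, 70, 140, 280.
Evaluate successive powers at the divisors of 280:
194^1 ≡ 194
194^2 ≡ 263
194^4 ≡ 43
194^5 ≡ 193
194^7 ≡ 179
194^8 ≡ 163
194^10 ≡ 157
194^14 ≡ 7
194^20 ≡ 202
194^28 ≡ 49
194^35 ≡ 60
194^40 ≡ 59
194^56 ≡ 153
194^70 ≡ 228
194^140 ≡ 280
194^280 ≡ 1
Hence ord(194) = 280.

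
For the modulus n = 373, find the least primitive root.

φ(373) = 373 − 1 = 372 = 2^2 · 3 · 31.
Test candidates g = 2, 3, … against the prime factors q ∈ {2, 3, 31} of φ(373): g is a generator iff g^(372/q) ≢ 1 for every such q.
g = 2: 2^186 ≡ 372; 2^124 ≡ 284; 2^12 ≡ 366 — none is 1, so 2 is a primitive root.
So 2 is the smallest generator of (Z/373Z)^×.

2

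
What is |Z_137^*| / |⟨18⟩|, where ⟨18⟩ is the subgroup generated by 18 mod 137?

4

The order of 18 must divide φ(137) = 137 − 1 = 136 = 2^3 · 17.
Divisors of 136: 1, 2, 4, 8, 17, 34, 68, 136.
Check 18^d mod 137 for each divisor in increasing order:
18^1 ≡ 18 (mod 137)
18^2 ≡ 50 (mod 137)
18^4 ≡ 34 (mod 137)
18^8 ≡ 60 (mod 137)
18^17 ≡ 136 (mod 137)
18^34 ≡ 1 (mod 137) ✓
Thus |⟨18⟩| = ord(18) = 34.
Index = |(Z/137Z)^×| / |⟨18⟩| = 136 / 34 = 4.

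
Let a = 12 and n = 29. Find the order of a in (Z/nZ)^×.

4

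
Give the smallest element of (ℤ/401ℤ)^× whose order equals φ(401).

φ(401) = 401 − 1 = 400 = 2^4 · 5^2.
g is a primitive root iff g^(400/q) ≢ 1 (mod 401) for each prime q ∈ {2, 5}.
g = 2: 2^200 ≡ 1 — hits 1, so not a primitive root.
g = 3: 3^200 ≡ 400; 3^80 ≡ 72 — none is 1, so 3 is a primitive root.
Hence the least primitive root of 401 is 3.

3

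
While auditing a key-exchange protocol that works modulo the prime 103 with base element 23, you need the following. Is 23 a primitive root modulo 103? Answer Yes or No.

No

φ(103) = 103 − 1 = 102 = 2 · 3 · 17.
Test 23^(102/q) mod 103 for each prime factor q of 102:
23^51 ≡ 1 (mod 103)  [q = 2: ≡ 1 ✗]
23^34 ≡ 1 (mod 103)  [q = 3: ≡ 1 ✗]
23^6 ≡ 66 (mod 103)  [q = 17: ≢ 1 ✓]
The check at q = 2 fails, so 23 generates a proper subgroup.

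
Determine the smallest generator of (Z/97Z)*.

φ(97) = 97 − 1 = 96 = 2^5 · 3.
Test candidates g = 2, 3, … against the prime factors q ∈ {2, 3} of φ(97): g is a generator iff g^(96/q) ≢ 1 for every such q.
g = 2: 2^48 ≡ 1 — hits 1, so not a primitive root.
g = 3: 3^48 ≡ 1 — hits 1, so not a primitive root.
g = 4: 4^48 ≡ 1 — hits 1, so not a primitive root.
g = 5: 5^48 ≡ 96; 5^32 ≡ 35 — none is 1, so 5 is a primitive root.
The smallest primitive root modulo 97 is 5.

5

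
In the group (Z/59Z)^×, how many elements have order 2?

1

φ(59) = 59 − 1 = 58 = 2 · 29.
(Z/59Z)^× is cyclic (|G| = 58); a cyclic group of order m has exactly φ(d) elements of each order d | m, and none otherwise.
2 | 58, and φ(2) = 2 − 1 = 1.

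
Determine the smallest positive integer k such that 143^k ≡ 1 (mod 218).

18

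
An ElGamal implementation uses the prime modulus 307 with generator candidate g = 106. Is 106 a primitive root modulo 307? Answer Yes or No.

Yes

φ(307) = 307 − 1 = 306 = 2 · 3^2 · 17.
It suffices to check that the order of 106 is not a proper divisor of 306: compute 106^(306/q) for q ∈ {2, 3, 17}.
106^153 ≡ 306 (mod 307)  [q = 2: ≢ 1 ✓]
106^102 ≡ 289 (mod 307)  [q = 3: ≢ 1 ✓]
106^18 ≡ 273 (mod 307)  [q = 17: ≢ 1 ✓]
All checks pass, so 106 has order 306 and is a primitive root modulo 307.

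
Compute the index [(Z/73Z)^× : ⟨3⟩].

The order of 3 must divide φ(73) = 73 − 1 = 72 = 2^3 · 3^2.
Divisors of 72: 1, 2, 3, 4, 6, 8, 9, 12, 18, 24, 36, 72.
Evaluate successive powers at the divisors of 72:
3^1 ≡ 3
3^2 ≡ 9
3^3 ≡ 27
3^4 ≡ 8
3^6 ≡ 72
3^8 ≡ 64
3^9 ≡ 46
3^12 ≡ 1
The order of 3 is 12, so the subgroup it generates has 12 elements.
The index is φ(73) / ord(3) = 72 / 12 = 6.

6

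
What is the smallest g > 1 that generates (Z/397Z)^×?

5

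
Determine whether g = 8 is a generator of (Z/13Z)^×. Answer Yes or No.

No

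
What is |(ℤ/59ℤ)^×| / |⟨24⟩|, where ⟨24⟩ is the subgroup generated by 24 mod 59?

1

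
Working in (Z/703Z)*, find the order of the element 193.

36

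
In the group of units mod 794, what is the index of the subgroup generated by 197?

1

ord(197) | φ(794) = φ(2)·φ(397) = 1·396 = 396 = 2^2 · 3^2 · 11.
Divisors of 396: 1, 2, 3, 4, 6, 9, 11, 12, 18, 22, 33, 36, 44, 66, 99, 132, 198, 396.
Test each divisor d:
197^1 ≡ 197
197^2 ≡ 697
197^3 ≡ 741
197^4 ≡ 675
197^6 ≡ 427
197^9 ≡ 395
197^11 ≡ 591
197^12 ≡ 503
197^18 ≡ 401
197^22 ≡ 715
197^33 ≡ 157
197^36 ≡ 413
197^44 ≡ 683
197^66 ≡ 35
197^99 ≡ 731
197^132 ≡ 431
197^198 ≡ 793
197^396 ≡ 1
So ord_794(197) = 396, hence |⟨197⟩| = 396.
Index = |(Z/794Z)^×| / |⟨197⟩| = 396 / 396 = 1.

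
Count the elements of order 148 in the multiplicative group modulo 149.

72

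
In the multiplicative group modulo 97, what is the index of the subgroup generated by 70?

6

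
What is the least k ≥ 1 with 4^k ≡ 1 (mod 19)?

The order of 4 must divide φ(19) = 19 − 1 = 18 = 2 · 3^2.
Divisors of 18: 1, 2, 3, 6, 9, 18.
Compute 4^d (mod 19) for the divisors d until we hit 1:
4^1 ≡ 4 (mod 19)
4^2 ≡ 16 (mod 19)
4^3 ≡ 7 (mod 19)
4^6 ≡ 11 (mod 19)
4^9 ≡ 1 (mod 19) ✓
The smallest such exponent is 9, so the order of 4 is 9.

9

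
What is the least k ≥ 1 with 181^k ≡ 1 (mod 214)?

106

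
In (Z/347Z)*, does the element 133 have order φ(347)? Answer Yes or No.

No

φ(347) = 347 − 1 = 346 = 2 · 173.
133 is a primitive root mod 347 iff 133^(φ(347)/q) ≢ 1 for every prime q | φ(347), i.e. q ∈ {2, 173}.
133^173 ≡ 1 (mod 347)  [q = 2: ≡ 1 ✗]
133^2 ≡ 339 (mod 347)  [q = 173: ≢ 1 ✓]
Since 133^173 ≡ 1, the order of 133 divides 173 < 346, so 133 is not a primitive root.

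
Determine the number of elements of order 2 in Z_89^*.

1

φ(89) = 89 − 1 = 88 = 2^3 · 11.
Since (Z/89Z)^× is cyclic of order 88, the number of elements of order d is φ(d) when d | 88 and 0 otherwise.
2 | 88, and φ(2) = 2 − 1 = 1.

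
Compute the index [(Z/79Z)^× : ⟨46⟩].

The order of 46 must divide φ(79) = 79 − 1 = 78 = 2 · 3 · 13.
Divisors of 78: 1, 2, 3, 6, 13, 26, 39, 78.
Evaluate successive powers at the divisors of 78:
46^1 ≡ 46
46^2 ≡ 62
46^3 ≡ 8
46^6 ≡ 64
46^13 ≡ 1
The order of 46 is 13, so the subgroup it generates has 13 elements.
The index is φ(79) / ord(46) = 78 / 13 = 6.

6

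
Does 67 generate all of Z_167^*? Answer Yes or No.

φ(167) = 167 − 1 = 166 = 2 · 83.
67 is a primitive root mod 167 iff 67^(φ(167)/q) ≢ 1 for every prime q | φ(167), i.e. q ∈ {2, 83}.
67^83 ≡ 166 (mod 167)  [q = 2: ≢ 1 ✓]
67^2 ≡ 147 (mod 167)  [q = 83: ≢ 1 ✓]
Every test exponent gives a nontrivial residue, hence 67 generates the full group.

Yes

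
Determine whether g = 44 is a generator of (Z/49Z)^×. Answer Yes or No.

φ(49) = φ(7^2) = 7·(7−1) = 42 = 2 · 3 · 7.
44 is a primitive root mod 49 iff 44^(φ(49)/q) ≢ 1 for every prime q | φ(49), i.e. q ∈ {2, 3, 7}.
44^21 ≡ 1 (mod 49)  [q = 2: ≡ 1 ✗]
44^14 ≡ 18 (mod 49)  [q = 3: ≢ 1 ✓]
44^6 ≡ 43 (mod 49)  [q = 7: ≢ 1 ✓]
44^21 ≡ 1 shows ord(44) | 21, strictly less than φ(49); not a primitive root.

No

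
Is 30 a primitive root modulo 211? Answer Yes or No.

No

φ(211) = 211 − 1 = 210 = 2 · 3 · 5 · 7.
It suffices to check that the order of 30 is not a proper divisor of 210: compute 30^(210/q) for q ∈ {2, 3, 5, 7}.
30^105 ≡ 1 (mod 211)  [q = 2: ≡ 1 ✗]
30^70 ≡ 14 (mod 211)  [q = 3: ≢ 1 ✓]
30^42 ≡ 107 (mod 211)  [q = 5: ≢ 1 ✓]
30^30 ≡ 171 (mod 211)  [q = 7: ≢ 1 ✓]
30^105 ≡ 1 shows ord(30) | 105, strictly less than φ(211); not a primitive root.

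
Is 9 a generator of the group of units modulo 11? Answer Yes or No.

No

φ(11) = 11 − 1 = 10 = 2 · 5.
An element g generates (Z/11Z)^× iff g^(10/q) ≢ 1 (mod 11) for each prime q ∈ {2, 5}.
9^5 ≡ 1 (mod 11)  [q = 2: ≡ 1 ✗]
9^2 ≡ 4 (mod 11)  [q = 5: ≢ 1 ✓]
The check at q = 2 fails, so 9 generates a proper subgroup.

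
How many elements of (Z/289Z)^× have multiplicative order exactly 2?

φ(289) = φ(17^2) = 17·(17−1) = 272 = 2^4 · 17.
(Z/289Z)^× is cyclic (|G| = 272); a cyclic group of order m has exactly φ(d) elements of each order d | m, and none otherwise.
2 | 272, and φ(2) = 2 − 1 = 1.

1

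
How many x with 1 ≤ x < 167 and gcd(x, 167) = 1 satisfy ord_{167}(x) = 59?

0

φ(167) = 167 − 1 = 166 = 2 · 83.
In a cyclic group of order 166, there are φ(d) elements of order d for each divisor d of 166, and zero for non-divisors.
Here 166 is not a multiple of 59, so there are no elements of order 59.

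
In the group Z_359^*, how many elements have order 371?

φ(359) = 359 − 1 = 358 = 2 · 179.
Since (Z/359Z)^× is cyclic of order 358, the number of elements of order d is φ(d) when d | 358 and 0 otherwise.
371 does not divide 358, so no element of (Z/359Z)^× has order 371.

0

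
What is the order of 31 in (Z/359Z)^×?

By Lagrange's theorem, ord_359(31) divides φ(359) = 359 − 1 = 358 = 2 · 179.
Divisors of 358: 1, 2, 179, 358.
Check 31^d mod 359 for each divisor in increasing order:
31^1 ≡ 31 (mod 359)
31^2 ≡ 243 (mod 359)
31^179 ≡ 358 (mod 359)
31^358 ≡ 1 (mod 359) ✓
Therefore the multiplicative order of 31 modulo 359 is 358.

358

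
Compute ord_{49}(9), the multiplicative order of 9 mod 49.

The order of 9 must divide φ(49) = φ(7^2) = 7·(7−1) = 42 = 2 · 3 · 7.
Divisors of 42: 1, 2, 3, 6, 7, 14, 21, 42.
Compute 9^d (mod 49) for the divisors d until we hit 1:
9^1 ≡ 9 (mod 49)
9^2 ≡ 32 (mod 49)
9^3 ≡ 43 (mod 49)
9^6 ≡ 36 (mod 49)
9^7 ≡ 30 (mod 49)
9^14 ≡ 18 (mod 49)
9^21 ≡ 1 (mod 49) ✓
The smallest such exponent is 21, so the order of 9 is 21.

21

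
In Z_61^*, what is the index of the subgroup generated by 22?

4

Since 22 ∈ (Z/61Z)^×, its order divides φ(61) = 61 − 1 = 60 = 2^2 · 3 · 5.
Divisors of 60: 1, 2, 3, 4, 5, 6, 10, 12, 15, 20, 30, 60.
Evaluate successive powers at the divisors of 60:
22^1 ≡ 22 (mod 61)
22^2 ≡ 57 (mod 61)
22^3 ≡ 34 (mod 61)
22^4 ≡ 16 (mod 61)
22^5 ≡ 47 (mod 61)
22^6 ≡ 58 (mod 61)
22^10 ≡ 13 (mod 61)
22^12 ≡ 9 (mod 61)
22^15 ≡ 1 (mod 61) ✓
Thus |⟨22⟩| = ord(22) = 15.
The index is φ(61) / ord(22) = 60 / 15 = 4.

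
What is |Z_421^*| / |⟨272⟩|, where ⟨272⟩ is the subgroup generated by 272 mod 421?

ord(272) | φ(421) = 421 − 1 = 420 = 2^2 · 3 · 5 · 7.
Divisors of 420: 1, 2, 3, 4, 5, 6, 7, 10, 12, 14, 15, 20, 21, 28, 30, 35, 42, 60, 70, 84, 105, 140, 210, 420.
Test each divisor d:
272^1 ≡ 272 (mod 421)
272^2 ≡ 309 (mod 421)
272^3 ≡ 269 (mod 421)
272^4 ≡ 335 (mod 421)
272^5 ≡ 184 (mod 421)
272^6 ≡ 370 (mod 421)
272^7 ≡ 21 (mod 421)
272^10 ≡ 176 (mod 421)
272^12 ≡ 75 (mod 421)
272^14 ≡ 20 (mod 421)
272^15 ≡ 388 (mod 421)
272^20 ≡ 243 (mod 421)
272^21 ≡ 420 (mod 421)
272^28 ≡ 400 (mod 421)
272^30 ≡ 247 (mod 421)
272^35 ≡ 401 (mod 421)
272^42 ≡ 1 (mod 421) ✓
So ord_421(272) = 42, hence |⟨272⟩| = 42.
Index = |(Z/421Z)^×| / |⟨272⟩| = 420 / 42 = 10.

10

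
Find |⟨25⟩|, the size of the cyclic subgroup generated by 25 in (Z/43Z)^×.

21

The order of 25 must divide φ(43) = 43 − 1 = 42 = 2 · 3 · 7.
Divisors of 42: 1, 2, 3, 6, 7, 14, 21, 42.
Check 25^d mod 43 for each divisor in increasing order:
25^1 ≡ 25
25^2 ≡ 23
25^3 ≡ 16
25^6 ≡ 41
25^7 ≡ 36
25^14 ≡ 6
25^21 ≡ 1
Therefore the multiplicative order of 25 modulo 43 is 21.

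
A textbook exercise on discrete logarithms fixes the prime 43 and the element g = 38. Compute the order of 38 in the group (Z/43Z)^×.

21

By Lagrange's theorem, ord_43(38) divides φ(43) = 43 − 1 = 42 = 2 · 3 · 7.
Divisors of 42: 1, 2, 3, 6, 7, 14, 21, 42.
Test each divisor d:
38^1 ≡ 38
38^2 ≡ 25
38^3 ≡ 4
38^6 ≡ 16
38^7 ≡ 6
38^14 ≡ 36
38^21 ≡ 1
Therefore the multiplicative order of 38 modulo 43 is 21.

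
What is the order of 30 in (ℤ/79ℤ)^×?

Since 30 ∈ (Z/79Z)^×, its order divides φ(79) = 79 − 1 = 78 = 2 · 3 · 13.
Divisors of 78: 1, 2, 3, 6, 13, 26, 39, 78.
Test each divisor d:
30^1 ≡ 30 (mod 79)
30^2 ≡ 31 (mod 79)
30^3 ≡ 61 (mod 79)
30^6 ≡ 8 (mod 79)
30^13 ≡ 24 (mod 79)
30^26 ≡ 23 (mod 79)
30^39 ≡ 78 (mod 79)
30^78 ≡ 1 (mod 79) ✓
So ord_79(30) = 78.

78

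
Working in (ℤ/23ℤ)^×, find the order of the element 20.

22

The order of 20 must divide φ(23) = 23 − 1 = 22 = 2 · 11.
Divisors of 22: 1, 2, 11, 22.
Test each divisor d:
20^1 ≡ 20 (mod 23)
20^2 ≡ 9 (mod 23)
20^11 ≡ 22 (mod 23)
20^22 ≡ 1 (mod 23) ✓
Hence ord(20) = 22.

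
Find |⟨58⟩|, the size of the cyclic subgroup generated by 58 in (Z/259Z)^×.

Since 58 ∈ (Z/259Z)^×, its order divides φ(259) = φ(7·37) = (7−1)·(37−1) = 6·36 = 216 = 2^3 · 3^3.
Divisors of 216: 1, 2, 3, 4, 6, 8, 9, 12, 18, 24, 27, 36, 54, 72, 108, 216.
Compute 58^d (mod 259) for the divisors d until we hit 1:
58^1 ≡ 58 (mod 259)
58^2 ≡ 256 (mod 259)
58^3 ≡ 85 (mod 259)
58^4 ≡ 9 (mod 259)
58^6 ≡ 232 (mod 259)
58^8 ≡ 81 (mod 259)
58^9 ≡ 36 (mod 259)
58^12 ≡ 211 (mod 259)
58^18 ≡ 1 (mod 259) ✓
Hence ord(58) = 18.

18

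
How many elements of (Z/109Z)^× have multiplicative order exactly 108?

φ(109) = 109 − 1 = 108 = 2^2 · 3^3.
In a cyclic group of order 108, there are φ(d) elements of order d for each divisor d of 108, and zero for non-divisors.
108 = 2^2 · 3^3 divides 108, and φ(108) = 36.

36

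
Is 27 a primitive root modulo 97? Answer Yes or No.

φ(97) = 97 − 1 = 96 = 2^5 · 3.
27 is a primitive root mod 97 iff 27^(φ(97)/q) ≢ 1 for every prime q | φ(97), i.e. q ∈ {2, 3}.
27^48 ≡ 1 (mod 97)  [q = 2: ≡ 1 ✗]
27^32 ≡ 1 (mod 97)  [q = 3: ≡ 1 ✗]
Since 27^48 ≡ 1, the order of 27 divides 48 < 96, so 27 is not a primitive root.

No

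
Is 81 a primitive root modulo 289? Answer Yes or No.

No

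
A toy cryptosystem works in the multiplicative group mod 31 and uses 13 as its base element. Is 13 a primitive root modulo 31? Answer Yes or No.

Yes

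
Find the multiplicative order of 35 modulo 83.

82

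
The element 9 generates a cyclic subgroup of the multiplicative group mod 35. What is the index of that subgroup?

ord(9) | φ(35) = φ(5·7) = (5−1)·(7−1) = 4·6 = 24 = 2^3 · 3.
Divisors of 24: 1, 2, 3, 4, 6, 8, 12, 24.
Compute 9^d (mod 35) for the divisors d until we hit 1:
9^1 ≡ 9 (mod 35)
9^2 ≡ 11 (mod 35)
9^3 ≡ 29 (mod 35)
9^4 ≡ 16 (mod 35)
9^6 ≡ 1 (mod 35) ✓
So ord_35(9) = 6, hence |⟨9⟩| = 6.
[(Z/35Z)^× : ⟨9⟩] = 24/6 = 4.

4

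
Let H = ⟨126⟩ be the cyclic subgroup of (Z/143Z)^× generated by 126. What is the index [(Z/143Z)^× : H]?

The order of 126 must divide φ(143) = φ(11·13) = (11−1)·(13−1) = 10·12 = 120 = 2^3 · 3 · 5.
Divisors of 120: 1, 2, 3, 4, 5, 6, 8, 10, 12, 15, 20, 24, 30, 40, 60, 120.
Compute 126^d (mod 143) for the divisors d until we hit 1:
126^1 ≡ 126
126^2 ≡ 3
126^3 ≡ 92
126^4 ≡ 9
126^5 ≡ 133
126^6 ≡ 27
126^8 ≡ 81
126^10 ≡ 100
126^12 ≡ 14
126^15 ≡ 1
The order of 126 is 15, so the subgroup it generates has 15 elements.
Index = |(Z/143Z)^×| / |⟨126⟩| = 120 / 15 = 8.

8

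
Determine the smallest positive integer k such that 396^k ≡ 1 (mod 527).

240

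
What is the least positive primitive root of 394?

3

φ(394) = φ(2)·φ(197) = 1·196 = 196 = 2^2 · 7^2.
Test candidates g = 2, 3, … against the prime factors q ∈ {2, 7} of φ(394): g is a generator iff g^(196/q) ≢ 1 for every such q.
g = 2: gcd(2, 394) = 2 > 1, not a unit — skip.
g = 3: 3^98 ≡ 393; 3^28 ≡ 233 — none is 1, so 3 is a primitive root.
The smallest primitive root modulo 394 is 3.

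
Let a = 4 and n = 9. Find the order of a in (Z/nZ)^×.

3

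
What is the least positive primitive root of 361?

2

φ(361) = φ(19^2) = 19·(19−1) = 342 = 2 · 3^2 · 19.
g is a primitive root iff g^(342/q) ≢ 1 (mod 361) for each prime q ∈ {2, 3, 19}.
g = 2: 2^171 ≡ 360; 2^114 ≡ 292; 2^18 ≡ 58 — none is 1, so 2 is a primitive root.
The smallest primitive root modulo 361 is 2.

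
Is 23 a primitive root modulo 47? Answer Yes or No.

Yes

φ(47) = 47 − 1 = 46 = 2 · 23.
Test 23^(46/q) mod 47 for each prime factor q of 46:
23^23 ≡ 46 (mod 47)  [q = 2: ≢ 1 ✓]
23^2 ≡ 12 (mod 47)  [q = 23: ≢ 1 ✓]
Every test exponent gives a nontrivial residue, hence 23 generates the full group.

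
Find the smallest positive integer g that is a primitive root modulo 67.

φ(67) = 67 − 1 = 66 = 2 · 3 · 11.
Test candidates g = 2, 3, … against the prime factors q ∈ {2, 3, 11} of φ(67): g is a generator iff g^(66/q) ≢ 1 for every such q.
g = 2: 2^33 ≡ 66; 2^22 ≡ 37; 2^6 ≡ 64 — none is 1, so 2 is a primitive root.
Hence the least primitive root of 67 is 2.

2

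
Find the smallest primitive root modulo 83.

φ(83) = 83 − 1 = 82 = 2 · 41.
g is a primitive root iff g^(82/q) ≢ 1 (mod 83) for each prime q ∈ {2, 41}.
g = 2: 2^41 ≡ 82; 2^2 ≡ 4 — none is 1, so 2 is a primitive root.
So 2 is the smallest generator of (Z/83Z)^×.

2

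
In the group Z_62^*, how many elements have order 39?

φ(62) = φ(2)·φ(31) = 1·30 = 30 = 2 · 3 · 5.
(Z/62Z)^× is cyclic (|G| = 30); a cyclic group of order m has exactly φ(d) elements of each order d | m, and none otherwise.
39 does not divide 30, so no element of (Z/62Z)^× has order 39.

0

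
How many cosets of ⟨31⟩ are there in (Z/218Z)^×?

2

ord(31) | φ(218) = φ(2)·φ(109) = 1·108 = 108 = 2^2 · 3^3.
Divisors of 108: 1, 2, 3, 4, 6, 9, 12, 18, 27, 36, 54, 108.
Test each divisor d:
31^1 ≡ 31
31^2 ≡ 89
31^3 ≡ 143
31^4 ≡ 73
31^6 ≡ 175
31^9 ≡ 173
31^12 ≡ 105
31^18 ≡ 63
31^27 ≡ 217
31^36 ≡ 45
31^54 ≡ 1
The order of 31 is 54, so the subgroup it generates has 54 elements.
The index is φ(218) / ord(31) = 108 / 54 = 2.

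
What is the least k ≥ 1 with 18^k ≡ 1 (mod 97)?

16

ord(18) | φ(97) = 97 − 1 = 96 = 2^5 · 3.
Divisors of 96: 1, 2, 3, 4, 6, 8, 12, 16, 24, 32, 48, 96.
Compute 18^d (mod 97) for the divisors d until we hit 1:
18^1 ≡ 18
18^2 ≡ 33
18^3 ≡ 12
18^4 ≡ 22
18^6 ≡ 47
18^8 ≡ 96
18^12 ≡ 75
18^16 ≡ 1
The smallest such exponent is 16, so the order of 18 is 16.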